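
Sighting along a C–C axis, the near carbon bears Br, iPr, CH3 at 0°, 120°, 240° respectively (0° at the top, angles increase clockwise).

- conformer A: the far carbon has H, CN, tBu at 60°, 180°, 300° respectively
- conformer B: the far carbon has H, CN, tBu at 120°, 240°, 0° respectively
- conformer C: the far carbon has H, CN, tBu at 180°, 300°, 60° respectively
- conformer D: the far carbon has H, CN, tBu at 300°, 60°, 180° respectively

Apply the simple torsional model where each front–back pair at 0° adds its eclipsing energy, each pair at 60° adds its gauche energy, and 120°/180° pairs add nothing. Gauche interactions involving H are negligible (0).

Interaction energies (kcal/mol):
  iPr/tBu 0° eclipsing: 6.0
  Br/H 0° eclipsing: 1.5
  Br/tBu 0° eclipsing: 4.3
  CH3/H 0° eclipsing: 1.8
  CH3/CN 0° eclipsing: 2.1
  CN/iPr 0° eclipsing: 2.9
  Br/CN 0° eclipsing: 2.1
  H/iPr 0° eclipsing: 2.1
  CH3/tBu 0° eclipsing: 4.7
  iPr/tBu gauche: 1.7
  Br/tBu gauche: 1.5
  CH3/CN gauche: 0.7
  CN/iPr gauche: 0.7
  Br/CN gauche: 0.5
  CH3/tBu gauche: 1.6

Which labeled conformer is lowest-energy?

C

A is staggered. Br at 0° is gauche with tBu at 300° (1.5); iPr at 120° is gauche with CN at 180° (0.7); CH3 at 240° is gauche with CN at 180° (0.7); CH3 at 240° is gauche with tBu at 300° (1.6). Total 4.5 kcal/mol.
B is eclipsed. Br at 0° is eclipsed with tBu at 0° (4.3); iPr at 120° is eclipsed with H at 120° (2.1); CH3 at 240° is eclipsed with CN at 240° (2.1). Total 8.5 kcal/mol.
C is staggered. Br at 0° is gauche with CN at 300° (0.5); Br at 0° is gauche with tBu at 60° (1.5); iPr at 120° is gauche with tBu at 60° (1.7); CH3 at 240° is gauche with CN at 300° (0.7). Total 4.4 kcal/mol.
D is staggered. Br at 0° is gauche with CN at 60° (0.5); iPr at 120° is gauche with CN at 60° (0.7); iPr at 120° is gauche with tBu at 180° (1.7); CH3 at 240° is gauche with tBu at 180° (1.6). Total 4.5 kcal/mol.
C has the lowest total (4.4 kcal/mol).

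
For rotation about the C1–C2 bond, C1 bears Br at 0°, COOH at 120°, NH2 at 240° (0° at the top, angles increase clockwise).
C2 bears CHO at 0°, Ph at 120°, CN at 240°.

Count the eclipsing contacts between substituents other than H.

3

Non-H eclipsing pairs: Br(0°)/CHO(0°); COOH(120°)/Ph(120°); NH2(240°)/CN(240°) — 3 interactions.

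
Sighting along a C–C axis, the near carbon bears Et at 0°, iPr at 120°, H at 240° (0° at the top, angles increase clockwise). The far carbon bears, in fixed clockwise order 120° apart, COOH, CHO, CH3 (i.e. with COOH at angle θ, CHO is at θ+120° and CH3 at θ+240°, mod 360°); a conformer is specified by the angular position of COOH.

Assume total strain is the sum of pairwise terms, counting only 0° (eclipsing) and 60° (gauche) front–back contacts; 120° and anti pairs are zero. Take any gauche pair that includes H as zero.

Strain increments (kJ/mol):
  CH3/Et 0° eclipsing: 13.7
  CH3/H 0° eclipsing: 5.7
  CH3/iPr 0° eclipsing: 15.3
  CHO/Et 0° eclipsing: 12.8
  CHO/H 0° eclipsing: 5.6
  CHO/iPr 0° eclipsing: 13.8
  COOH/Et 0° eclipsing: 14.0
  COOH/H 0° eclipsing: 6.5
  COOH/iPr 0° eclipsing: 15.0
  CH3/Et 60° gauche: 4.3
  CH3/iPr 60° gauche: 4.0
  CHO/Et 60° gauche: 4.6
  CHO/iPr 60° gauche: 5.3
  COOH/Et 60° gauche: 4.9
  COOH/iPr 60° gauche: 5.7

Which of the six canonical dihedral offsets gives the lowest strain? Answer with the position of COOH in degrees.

180°

COOH at 0° (eclipsed): Et(0°)/COOH(0°) eclipsed 14.0; iPr(120°)/CHO(120°) eclipsed 13.8; H(240°)/CH3(240°) eclipsed 5.7 → 33.5 kJ/mol.
COOH at 60° (staggered): Et(0°)/COOH(60°) gauche 4.9; Et(0°)/CH3(300°) gauche 4.3; iPr(120°)/COOH(60°) gauche 5.7; iPr(120°)/CHO(180°) gauche 5.3 → 20.2 kJ/mol.
COOH at 120° (eclipsed): Et(0°)/CH3(0°) eclipsed 13.7; iPr(120°)/COOH(120°) eclipsed 15.0; H(240°)/CHO(240°) eclipsed 5.6 → 34.3 kJ/mol.
COOH at 180° (staggered): Et(0°)/CHO(300°) gauche 4.6; Et(0°)/CH3(60°) gauche 4.3; iPr(120°)/COOH(180°) gauche 5.7; iPr(120°)/CH3(60°) gauche 4.0 → 18.6 kJ/mol.
COOH at 240° (eclipsed): Et(0°)/CHO(0°) eclipsed 12.8; iPr(120°)/CH3(120°) eclipsed 15.3; H(240°)/COOH(240°) eclipsed 6.5 → 34.6 kJ/mol.
COOH at 300° (staggered): Et(0°)/COOH(300°) gauche 4.9; Et(0°)/CHO(60°) gauche 4.6; iPr(120°)/CHO(60°) gauche 5.3; iPr(120°)/CH3(180°) gauche 4.0 → 18.8 kJ/mol.
The minimum (18.6 kJ/mol) occurs with COOH at 180°.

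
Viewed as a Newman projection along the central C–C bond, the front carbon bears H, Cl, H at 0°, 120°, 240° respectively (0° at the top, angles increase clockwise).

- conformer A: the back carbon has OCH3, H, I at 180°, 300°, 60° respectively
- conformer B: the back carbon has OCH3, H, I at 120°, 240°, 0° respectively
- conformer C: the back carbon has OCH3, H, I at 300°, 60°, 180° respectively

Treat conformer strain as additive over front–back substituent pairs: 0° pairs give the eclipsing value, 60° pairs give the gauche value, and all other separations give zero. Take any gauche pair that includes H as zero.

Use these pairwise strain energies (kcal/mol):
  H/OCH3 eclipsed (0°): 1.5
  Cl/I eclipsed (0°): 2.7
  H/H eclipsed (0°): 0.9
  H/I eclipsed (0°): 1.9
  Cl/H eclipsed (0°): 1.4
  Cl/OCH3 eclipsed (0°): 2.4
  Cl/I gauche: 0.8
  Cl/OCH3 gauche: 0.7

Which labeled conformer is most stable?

C

A (staggered): Cl(120°)/OCH3(180°) gauche 0.7; Cl(120°)/I(60°) gauche 0.8 → 1.5 kcal/mol.
B (eclipsed): H(0°)/I(0°) eclipsed 1.9; Cl(120°)/OCH3(120°) eclipsed 2.4; H(240°)/H(240°) eclipsed 0.9 → 5.2 kcal/mol.
C (staggered): Cl(120°)/I(180°) gauche 0.8 → 0.8 kcal/mol.
C has the lowest total (0.8 kcal/mol).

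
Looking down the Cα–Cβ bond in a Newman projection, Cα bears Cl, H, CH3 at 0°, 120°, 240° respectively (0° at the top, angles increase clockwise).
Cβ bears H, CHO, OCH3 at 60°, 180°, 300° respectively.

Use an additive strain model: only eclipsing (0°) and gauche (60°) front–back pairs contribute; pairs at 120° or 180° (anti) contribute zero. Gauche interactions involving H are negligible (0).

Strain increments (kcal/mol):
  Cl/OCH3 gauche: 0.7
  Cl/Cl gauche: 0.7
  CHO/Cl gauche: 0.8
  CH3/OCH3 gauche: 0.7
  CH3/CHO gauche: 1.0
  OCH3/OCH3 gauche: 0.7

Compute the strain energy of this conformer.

2.4 kcal/mol

This conformer (staggered): Cl(0°)/OCH3(300°) gauche 0.7; CH3(240°)/CHO(180°) gauche 1.0; CH3(240°)/OCH3(300°) gauche 0.7 → 2.4 kcal/mol.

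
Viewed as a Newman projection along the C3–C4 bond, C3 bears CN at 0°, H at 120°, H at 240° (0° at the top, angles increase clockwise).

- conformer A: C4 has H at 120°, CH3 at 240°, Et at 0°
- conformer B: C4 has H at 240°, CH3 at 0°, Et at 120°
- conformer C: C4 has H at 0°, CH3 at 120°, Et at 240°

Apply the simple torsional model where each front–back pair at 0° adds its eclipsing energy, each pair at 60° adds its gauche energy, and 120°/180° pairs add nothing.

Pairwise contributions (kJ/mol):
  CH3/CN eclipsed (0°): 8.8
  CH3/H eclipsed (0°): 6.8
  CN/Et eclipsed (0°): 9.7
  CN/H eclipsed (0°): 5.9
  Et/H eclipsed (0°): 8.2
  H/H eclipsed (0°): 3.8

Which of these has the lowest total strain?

A (eclipsed): CN(0°)/Et(0°) eclipsed 9.7; H(120°)/H(120°) eclipsed 3.8; H(240°)/CH3(240°) eclipsed 6.8 → 20.3 kJ/mol.
B (eclipsed): CN(0°)/CH3(0°) eclipsed 8.8; H(120°)/Et(120°) eclipsed 8.2; H(240°)/H(240°) eclipsed 3.8 → 20.8 kJ/mol.
C (eclipsed): CN(0°)/H(0°) eclipsed 5.9; H(120°)/CH3(120°) eclipsed 6.8; H(240°)/Et(240°) eclipsed 8.2 → 20.9 kJ/mol.
A has the lowest total (20.3 kJ/mol).

A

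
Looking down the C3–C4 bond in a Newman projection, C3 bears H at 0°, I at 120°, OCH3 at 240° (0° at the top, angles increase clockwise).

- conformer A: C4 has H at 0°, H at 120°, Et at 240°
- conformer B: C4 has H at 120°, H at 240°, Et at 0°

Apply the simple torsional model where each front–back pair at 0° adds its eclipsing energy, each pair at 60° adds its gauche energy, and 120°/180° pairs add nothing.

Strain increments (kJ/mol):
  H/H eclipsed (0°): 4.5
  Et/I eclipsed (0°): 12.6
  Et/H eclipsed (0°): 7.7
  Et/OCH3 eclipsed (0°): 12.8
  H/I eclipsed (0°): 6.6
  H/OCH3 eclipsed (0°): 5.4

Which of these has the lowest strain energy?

B

A (eclipsed): H(0°)/H(0°) eclipsed 4.5; I(120°)/H(120°) eclipsed 6.6; OCH3(240°)/Et(240°) eclipsed 12.8 → 23.9 kJ/mol.
B (eclipsed): H(0°)/Et(0°) eclipsed 7.7; I(120°)/H(120°) eclipsed 6.6; OCH3(240°)/H(240°) eclipsed 5.4 → 19.7 kJ/mol.
B has the lowest total (19.7 kJ/mol).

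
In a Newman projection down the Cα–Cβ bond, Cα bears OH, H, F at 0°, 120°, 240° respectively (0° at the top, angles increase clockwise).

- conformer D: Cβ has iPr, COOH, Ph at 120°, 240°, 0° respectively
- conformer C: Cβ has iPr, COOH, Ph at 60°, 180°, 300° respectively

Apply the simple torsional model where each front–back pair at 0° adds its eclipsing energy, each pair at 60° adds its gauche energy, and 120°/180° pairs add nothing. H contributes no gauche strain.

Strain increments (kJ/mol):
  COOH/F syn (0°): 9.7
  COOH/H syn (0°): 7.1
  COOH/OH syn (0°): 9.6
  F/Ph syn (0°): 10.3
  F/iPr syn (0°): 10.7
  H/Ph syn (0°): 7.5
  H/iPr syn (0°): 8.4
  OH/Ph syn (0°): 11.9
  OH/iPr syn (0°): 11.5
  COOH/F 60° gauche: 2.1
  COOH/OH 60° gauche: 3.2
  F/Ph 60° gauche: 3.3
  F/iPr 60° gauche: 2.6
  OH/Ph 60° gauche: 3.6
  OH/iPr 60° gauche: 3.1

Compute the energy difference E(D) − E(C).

+17.9 kJ/mol

D (eclipsed): OH(0°)/Ph(0°) eclipsed 11.9; H(120°)/iPr(120°) eclipsed 8.4; F(240°)/COOH(240°) eclipsed 9.7 → 30.0 kJ/mol.
C (staggered): OH(0°)/iPr(60°) gauche 3.1; OH(0°)/Ph(300°) gauche 3.6; F(240°)/COOH(180°) gauche 2.1; F(240°)/Ph(300°) gauche 3.3 → 12.1 kJ/mol.
E(D) − E(C) = 30.0 − 12.1 = +17.9 kJ/mol.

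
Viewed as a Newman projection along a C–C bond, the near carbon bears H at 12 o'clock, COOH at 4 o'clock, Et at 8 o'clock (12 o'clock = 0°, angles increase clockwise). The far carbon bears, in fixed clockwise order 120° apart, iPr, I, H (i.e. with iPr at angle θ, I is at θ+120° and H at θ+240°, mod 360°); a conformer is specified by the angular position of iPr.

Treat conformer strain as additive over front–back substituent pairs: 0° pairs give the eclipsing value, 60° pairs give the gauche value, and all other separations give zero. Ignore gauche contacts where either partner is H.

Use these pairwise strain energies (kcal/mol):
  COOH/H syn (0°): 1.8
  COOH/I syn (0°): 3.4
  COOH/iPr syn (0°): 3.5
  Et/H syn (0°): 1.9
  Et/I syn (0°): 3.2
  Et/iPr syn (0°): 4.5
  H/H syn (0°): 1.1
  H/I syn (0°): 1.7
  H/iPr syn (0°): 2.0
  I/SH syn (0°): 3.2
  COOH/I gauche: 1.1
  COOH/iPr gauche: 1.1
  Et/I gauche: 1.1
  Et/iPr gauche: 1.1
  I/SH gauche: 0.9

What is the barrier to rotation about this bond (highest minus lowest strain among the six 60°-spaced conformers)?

iPr at 0° (eclipsed): H–iPr eclipsed, COOH–I eclipsed, Et–H eclipsed; 2.0 + 3.4 + 1.9 = 7.3 kcal/mol.
iPr at 60° (staggered): COOH–iPr gauche, COOH–I gauche, Et–I gauche; 1.1 + 1.1 + 1.1 = 3.3 kcal/mol.
iPr at 120° (eclipsed): H–H eclipsed, COOH–iPr eclipsed, Et–I eclipsed; 1.1 + 3.5 + 3.2 = 7.8 kcal/mol.
iPr at 180° (staggered): COOH–iPr gauche, Et–iPr gauche, Et–I gauche; 1.1 + 1.1 + 1.1 = 3.3 kcal/mol.
iPr at 240° (eclipsed): H–I eclipsed, COOH–H eclipsed, Et–iPr eclipsed; 1.7 + 1.8 + 4.5 = 8.0 kcal/mol.
iPr at 300° (staggered): COOH–I gauche, Et–iPr gauche; 1.1 + 1.1 = 2.2 kcal/mol.
Max at 240° (8.0 kcal/mol), min at 300° (2.2 kcal/mol); barrier = 5.8 kcal/mol.

5.8 kcal/mol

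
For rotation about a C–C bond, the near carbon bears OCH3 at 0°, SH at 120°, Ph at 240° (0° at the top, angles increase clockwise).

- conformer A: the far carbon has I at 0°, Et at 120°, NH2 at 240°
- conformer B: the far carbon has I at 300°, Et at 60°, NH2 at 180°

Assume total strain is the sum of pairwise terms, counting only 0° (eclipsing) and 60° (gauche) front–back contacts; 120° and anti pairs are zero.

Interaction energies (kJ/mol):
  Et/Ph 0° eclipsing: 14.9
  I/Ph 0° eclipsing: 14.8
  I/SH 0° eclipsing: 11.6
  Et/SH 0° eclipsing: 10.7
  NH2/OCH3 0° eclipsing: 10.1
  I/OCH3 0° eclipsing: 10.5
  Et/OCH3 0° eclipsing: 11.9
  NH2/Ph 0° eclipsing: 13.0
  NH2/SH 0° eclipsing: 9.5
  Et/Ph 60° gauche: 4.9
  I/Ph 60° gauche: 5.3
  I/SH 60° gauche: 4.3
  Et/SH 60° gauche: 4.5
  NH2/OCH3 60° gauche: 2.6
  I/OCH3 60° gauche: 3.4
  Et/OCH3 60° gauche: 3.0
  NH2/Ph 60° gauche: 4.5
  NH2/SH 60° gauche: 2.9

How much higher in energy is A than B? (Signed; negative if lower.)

A (eclipsed): OCH3–I eclipsed, SH–Et eclipsed, Ph–NH2 eclipsed; 10.5 + 10.7 + 13.0 = 34.2 kJ/mol.
B (staggered): OCH3–I gauche, OCH3–Et gauche, SH–Et gauche, SH–NH2 gauche, Ph–I gauche, Ph–NH2 gauche; 3.4 + 3.0 + 4.5 + 2.9 + 5.3 + 4.5 = 23.6 kJ/mol.
E(A) − E(B) = 34.2 − 23.6 = +10.6 kJ/mol.

+10.6 kJ/mol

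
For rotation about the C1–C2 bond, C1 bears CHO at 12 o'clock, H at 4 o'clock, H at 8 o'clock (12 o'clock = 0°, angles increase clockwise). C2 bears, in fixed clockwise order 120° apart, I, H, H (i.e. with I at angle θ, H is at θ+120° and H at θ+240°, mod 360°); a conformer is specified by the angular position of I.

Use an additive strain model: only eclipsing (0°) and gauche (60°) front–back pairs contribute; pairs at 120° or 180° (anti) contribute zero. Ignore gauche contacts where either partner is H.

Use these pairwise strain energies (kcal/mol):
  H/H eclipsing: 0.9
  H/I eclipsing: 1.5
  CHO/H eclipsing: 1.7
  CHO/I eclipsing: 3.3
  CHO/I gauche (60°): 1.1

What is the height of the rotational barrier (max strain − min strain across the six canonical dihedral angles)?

I at 0° (eclipsed): CHO–I eclipsed, H–H eclipsed, H–H eclipsed; 3.3 + 0.9 + 0.9 = 5.1 kcal/mol.
I at 60° (staggered): CHO–I gauche; 1.1 = 1.1 kcal/mol.
I at 120° (eclipsed): CHO–H eclipsed, H–I eclipsed, H–H eclipsed; 1.7 + 1.5 + 0.9 = 4.1 kcal/mol.
I at 180° (staggered): no non-H gauche contacts → 0.0 kcal/mol.
I at 240° (eclipsed): CHO–H eclipsed, H–H eclipsed, H–I eclipsed; 1.7 + 0.9 + 1.5 = 4.1 kcal/mol.
I at 300° (staggered): CHO–I gauche; 1.1 = 1.1 kcal/mol.
Max at 0° (5.1 kcal/mol), min at 180° (0.0 kcal/mol); barrier = 5.1 kcal/mol.

5.1 kcal/mol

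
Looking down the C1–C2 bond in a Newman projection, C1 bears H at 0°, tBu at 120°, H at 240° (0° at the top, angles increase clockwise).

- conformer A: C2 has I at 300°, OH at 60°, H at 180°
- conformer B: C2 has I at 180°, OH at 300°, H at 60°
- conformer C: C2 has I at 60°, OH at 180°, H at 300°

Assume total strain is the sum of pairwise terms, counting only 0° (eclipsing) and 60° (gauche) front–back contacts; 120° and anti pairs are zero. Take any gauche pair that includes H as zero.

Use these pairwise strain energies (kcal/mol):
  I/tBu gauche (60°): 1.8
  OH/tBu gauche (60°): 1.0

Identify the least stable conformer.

A (staggered): tBu–OH gauche; 1.0 = 1.0 kcal/mol.
B (staggered): tBu–I gauche; 1.8 = 1.8 kcal/mol.
C (staggered): tBu–I gauche, tBu–OH gauche; 1.8 + 1.0 = 2.8 kcal/mol.
C has the highest total (2.8 kcal/mol).

C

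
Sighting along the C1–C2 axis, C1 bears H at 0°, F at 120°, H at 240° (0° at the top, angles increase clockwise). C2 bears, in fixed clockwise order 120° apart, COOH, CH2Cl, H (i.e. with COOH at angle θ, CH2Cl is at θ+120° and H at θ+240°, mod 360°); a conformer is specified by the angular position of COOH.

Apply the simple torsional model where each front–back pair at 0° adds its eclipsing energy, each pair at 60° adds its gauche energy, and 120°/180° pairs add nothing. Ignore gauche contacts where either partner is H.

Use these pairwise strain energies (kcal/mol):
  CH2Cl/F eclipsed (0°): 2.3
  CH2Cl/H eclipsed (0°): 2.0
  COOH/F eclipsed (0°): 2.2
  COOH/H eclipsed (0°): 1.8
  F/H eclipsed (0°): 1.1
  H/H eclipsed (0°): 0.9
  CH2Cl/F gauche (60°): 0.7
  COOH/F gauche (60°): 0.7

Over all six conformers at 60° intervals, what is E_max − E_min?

COOH at 0° is eclipsed. H at 0° is eclipsed with COOH at 0° (1.8); F at 120° is eclipsed with CH2Cl at 120° (2.3); H at 240° is eclipsed with H at 240° (0.9). Total 5.0 kcal/mol.
COOH at 60° is staggered. F at 120° is gauche with COOH at 60° (0.7); F at 120° is gauche with CH2Cl at 180° (0.7). Total 1.4 kcal/mol.
COOH at 120° is eclipsed. H at 0° is eclipsed with H at 0° (0.9); F at 120° is eclipsed with COOH at 120° (2.2); H at 240° is eclipsed with CH2Cl at 240° (2.0). Total 5.1 kcal/mol.
COOH at 180° is staggered. F at 120° is gauche with COOH at 180° (0.7). Total 0.7 kcal/mol.
COOH at 240° is eclipsed. H at 0° is eclipsed with CH2Cl at 0° (2.0); F at 120° is eclipsed with H at 120° (1.1); H at 240° is eclipsed with COOH at 240° (1.8). Total 4.9 kcal/mol.
COOH at 300° is staggered. F at 120° is gauche with CH2Cl at 60° (0.7). Total 0.7 kcal/mol.
Max at 120° (5.1 kcal/mol), min at 180° (0.7 kcal/mol); barrier = 4.4 kcal/mol.

4.4 kcal/mol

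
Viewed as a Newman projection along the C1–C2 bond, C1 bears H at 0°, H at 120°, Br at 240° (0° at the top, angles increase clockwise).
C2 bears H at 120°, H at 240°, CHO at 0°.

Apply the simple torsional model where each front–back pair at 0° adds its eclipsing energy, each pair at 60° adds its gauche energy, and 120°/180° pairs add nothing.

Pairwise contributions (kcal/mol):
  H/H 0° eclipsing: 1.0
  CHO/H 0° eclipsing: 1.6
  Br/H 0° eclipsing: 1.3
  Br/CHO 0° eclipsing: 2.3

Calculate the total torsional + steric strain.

This conformer (eclipsed): H–CHO eclipsed, H–H eclipsed, Br–H eclipsed; 1.6 + 1.0 + 1.3 = 3.9 kcal/mol.

3.9 kcal/mol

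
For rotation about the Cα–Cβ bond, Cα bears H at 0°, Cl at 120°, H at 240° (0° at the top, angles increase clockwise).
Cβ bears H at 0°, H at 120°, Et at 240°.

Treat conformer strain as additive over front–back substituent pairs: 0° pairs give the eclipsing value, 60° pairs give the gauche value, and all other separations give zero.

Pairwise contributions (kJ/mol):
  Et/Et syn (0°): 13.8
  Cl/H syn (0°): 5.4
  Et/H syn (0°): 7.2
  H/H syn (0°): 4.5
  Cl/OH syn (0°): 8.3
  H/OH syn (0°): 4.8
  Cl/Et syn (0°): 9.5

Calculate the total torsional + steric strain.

17.1 kJ/mol

This conformer is eclipsed. H at 0° is eclipsed with H at 0° (4.5); Cl at 120° is eclipsed with H at 120° (5.4); H at 240° is eclipsed with Et at 240° (7.2). Total 17.1 kJ/mol.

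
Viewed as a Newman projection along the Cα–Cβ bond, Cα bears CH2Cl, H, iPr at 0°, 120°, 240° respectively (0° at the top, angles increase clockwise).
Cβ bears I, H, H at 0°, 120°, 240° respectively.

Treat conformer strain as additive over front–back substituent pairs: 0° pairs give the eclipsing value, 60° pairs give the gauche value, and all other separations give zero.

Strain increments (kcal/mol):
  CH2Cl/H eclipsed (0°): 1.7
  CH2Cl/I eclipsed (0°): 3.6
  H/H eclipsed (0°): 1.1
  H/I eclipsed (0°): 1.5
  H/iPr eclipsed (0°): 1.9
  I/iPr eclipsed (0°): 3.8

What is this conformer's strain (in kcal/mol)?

This conformer (eclipsed): CH2Cl(0°)/I(0°) eclipsed 3.6; H(120°)/H(120°) eclipsed 1.1; iPr(240°)/H(240°) eclipsed 1.9 → 6.6 kcal/mol.

6.6 kcal/mol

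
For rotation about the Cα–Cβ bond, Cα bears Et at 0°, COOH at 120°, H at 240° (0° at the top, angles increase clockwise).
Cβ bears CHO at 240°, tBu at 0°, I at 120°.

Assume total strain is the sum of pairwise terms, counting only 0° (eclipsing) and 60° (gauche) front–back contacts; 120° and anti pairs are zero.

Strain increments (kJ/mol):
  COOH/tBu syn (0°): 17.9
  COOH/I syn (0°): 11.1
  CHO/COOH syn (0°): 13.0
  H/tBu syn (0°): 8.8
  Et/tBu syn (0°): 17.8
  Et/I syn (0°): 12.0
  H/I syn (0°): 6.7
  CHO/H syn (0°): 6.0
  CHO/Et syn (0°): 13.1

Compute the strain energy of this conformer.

34.9 kJ/mol

This conformer (eclipsed): Et–tBu eclipsed, COOH–I eclipsed, H–CHO eclipsed; 17.8 + 11.1 + 6.0 = 34.9 kJ/mol.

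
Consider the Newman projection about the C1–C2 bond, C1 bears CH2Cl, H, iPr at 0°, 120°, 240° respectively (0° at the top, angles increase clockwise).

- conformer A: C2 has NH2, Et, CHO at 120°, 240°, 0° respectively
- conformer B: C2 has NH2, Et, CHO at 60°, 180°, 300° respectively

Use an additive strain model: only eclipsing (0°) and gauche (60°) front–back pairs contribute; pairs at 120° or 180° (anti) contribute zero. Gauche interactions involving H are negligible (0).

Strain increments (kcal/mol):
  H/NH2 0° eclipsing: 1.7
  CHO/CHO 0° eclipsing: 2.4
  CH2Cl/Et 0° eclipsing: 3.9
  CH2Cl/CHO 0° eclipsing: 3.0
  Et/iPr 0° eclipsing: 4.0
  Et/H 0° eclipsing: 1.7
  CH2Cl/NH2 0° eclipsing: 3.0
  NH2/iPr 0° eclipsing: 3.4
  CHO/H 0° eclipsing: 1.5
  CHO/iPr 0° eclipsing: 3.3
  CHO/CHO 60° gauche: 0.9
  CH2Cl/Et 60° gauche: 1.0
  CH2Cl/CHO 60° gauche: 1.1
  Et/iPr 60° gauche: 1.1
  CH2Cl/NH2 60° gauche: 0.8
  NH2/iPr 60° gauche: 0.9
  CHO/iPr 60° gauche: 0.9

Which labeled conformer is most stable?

A is eclipsed. CH2Cl at 0° is eclipsed with CHO at 0° (3.0); H at 120° is eclipsed with NH2 at 120° (1.7); iPr at 240° is eclipsed with Et at 240° (4.0). Total 8.7 kcal/mol.
B is staggered. CH2Cl at 0° is gauche with NH2 at 60° (0.8); CH2Cl at 0° is gauche with CHO at 300° (1.1); iPr at 240° is gauche with Et at 180° (1.1); iPr at 240° is gauche with CHO at 300° (0.9). Total 3.9 kcal/mol.
B has the lowest total (3.9 kcal/mol).

B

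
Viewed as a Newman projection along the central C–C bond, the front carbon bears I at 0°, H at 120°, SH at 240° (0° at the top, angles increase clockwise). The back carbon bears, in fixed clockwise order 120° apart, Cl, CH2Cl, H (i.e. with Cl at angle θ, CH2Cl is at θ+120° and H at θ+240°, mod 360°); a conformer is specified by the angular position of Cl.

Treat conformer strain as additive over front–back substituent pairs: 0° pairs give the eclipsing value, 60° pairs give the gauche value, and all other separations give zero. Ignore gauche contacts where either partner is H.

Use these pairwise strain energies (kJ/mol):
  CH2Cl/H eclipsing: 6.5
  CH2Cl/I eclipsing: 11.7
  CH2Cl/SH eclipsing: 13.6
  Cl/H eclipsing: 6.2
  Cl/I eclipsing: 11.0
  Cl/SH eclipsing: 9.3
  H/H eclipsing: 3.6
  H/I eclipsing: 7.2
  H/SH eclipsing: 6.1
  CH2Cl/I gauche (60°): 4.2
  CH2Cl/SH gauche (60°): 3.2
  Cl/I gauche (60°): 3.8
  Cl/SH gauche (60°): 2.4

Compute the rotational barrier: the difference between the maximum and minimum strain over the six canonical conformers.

20.0 kJ/mol

Cl at 0° (eclipsed): I–Cl eclipsed, H–CH2Cl eclipsed, SH–H eclipsed; 11.0 + 6.5 + 6.1 = 23.6 kJ/mol.
Cl at 60° (staggered): I–Cl gauche, SH–CH2Cl gauche; 3.8 + 3.2 = 7.0 kJ/mol.
Cl at 120° (eclipsed): I–H eclipsed, H–Cl eclipsed, SH–CH2Cl eclipsed; 7.2 + 6.2 + 13.6 = 27.0 kJ/mol.
Cl at 180° (staggered): I–CH2Cl gauche, SH–Cl gauche, SH–CH2Cl gauche; 4.2 + 2.4 + 3.2 = 9.8 kJ/mol.
Cl at 240° (eclipsed): I–CH2Cl eclipsed, H–H eclipsed, SH–Cl eclipsed; 11.7 + 3.6 + 9.3 = 24.6 kJ/mol.
Cl at 300° (staggered): I–Cl gauche, I–CH2Cl gauche, SH–Cl gauche; 3.8 + 4.2 + 2.4 = 10.4 kJ/mol.
Max at 120° (27.0 kJ/mol), min at 60° (7.0 kJ/mol); barrier = 20.0 kJ/mol.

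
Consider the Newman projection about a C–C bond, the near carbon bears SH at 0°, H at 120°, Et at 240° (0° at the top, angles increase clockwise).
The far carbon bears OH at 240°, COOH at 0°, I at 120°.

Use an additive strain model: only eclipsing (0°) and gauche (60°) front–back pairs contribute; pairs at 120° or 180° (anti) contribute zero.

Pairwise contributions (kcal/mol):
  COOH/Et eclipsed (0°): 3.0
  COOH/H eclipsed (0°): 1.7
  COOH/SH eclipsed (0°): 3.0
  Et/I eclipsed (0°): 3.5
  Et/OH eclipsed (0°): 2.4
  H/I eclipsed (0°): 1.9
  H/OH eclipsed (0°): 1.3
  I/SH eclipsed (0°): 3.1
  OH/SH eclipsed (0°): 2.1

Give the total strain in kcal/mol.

This conformer (eclipsed): SH–COOH eclipsed, H–I eclipsed, Et–OH eclipsed; 3.0 + 1.9 + 2.4 = 7.3 kcal/mol.

7.3 kcal/mol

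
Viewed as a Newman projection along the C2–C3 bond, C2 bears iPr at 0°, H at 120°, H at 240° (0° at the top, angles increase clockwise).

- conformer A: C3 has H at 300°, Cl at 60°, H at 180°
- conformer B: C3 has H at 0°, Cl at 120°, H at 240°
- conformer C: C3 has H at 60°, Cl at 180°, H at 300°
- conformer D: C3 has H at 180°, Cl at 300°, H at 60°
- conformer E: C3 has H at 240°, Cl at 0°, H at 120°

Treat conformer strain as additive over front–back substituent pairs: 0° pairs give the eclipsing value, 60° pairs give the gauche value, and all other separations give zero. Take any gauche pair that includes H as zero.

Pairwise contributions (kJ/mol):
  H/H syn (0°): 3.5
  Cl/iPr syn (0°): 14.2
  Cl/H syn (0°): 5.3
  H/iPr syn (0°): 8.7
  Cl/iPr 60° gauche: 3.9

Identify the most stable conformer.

C

A is staggered. iPr at 0° is gauche with Cl at 60° (3.9). Total 3.9 kJ/mol.
B is eclipsed. iPr at 0° is eclipsed with H at 0° (8.7); H at 120° is eclipsed with Cl at 120° (5.3); H at 240° is eclipsed with H at 240° (3.5). Total 17.5 kJ/mol.
C (staggered): no non-H gauche contacts → 0.0 kJ/mol.
D is staggered. iPr at 0° is gauche with Cl at 300° (3.9). Total 3.9 kJ/mol.
E is eclipsed. iPr at 0° is eclipsed with Cl at 0° (14.2); H at 120° is eclipsed with H at 120° (3.5); H at 240° is eclipsed with H at 240° (3.5). Total 21.2 kJ/mol.
C has the lowest total (0.0 kJ/mol).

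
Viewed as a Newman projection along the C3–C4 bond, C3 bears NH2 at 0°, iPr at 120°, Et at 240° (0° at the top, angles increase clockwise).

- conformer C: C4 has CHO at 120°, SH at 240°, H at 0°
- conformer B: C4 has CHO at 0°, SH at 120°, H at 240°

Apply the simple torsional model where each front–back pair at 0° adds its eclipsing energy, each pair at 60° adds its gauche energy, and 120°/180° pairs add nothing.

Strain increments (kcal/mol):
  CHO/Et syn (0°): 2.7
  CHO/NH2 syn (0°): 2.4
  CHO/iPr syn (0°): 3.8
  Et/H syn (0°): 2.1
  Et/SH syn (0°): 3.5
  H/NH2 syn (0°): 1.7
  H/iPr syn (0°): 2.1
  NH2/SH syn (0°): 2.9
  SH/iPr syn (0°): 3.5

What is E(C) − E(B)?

C (eclipsed): NH2(0°)/H(0°) eclipsed 1.7; iPr(120°)/CHO(120°) eclipsed 3.8; Et(240°)/SH(240°) eclipsed 3.5 → 9.0 kcal/mol.
B (eclipsed): NH2(0°)/CHO(0°) eclipsed 2.4; iPr(120°)/SH(120°) eclipsed 3.5; Et(240°)/H(240°) eclipsed 2.1 → 8.0 kcal/mol.
E(C) − E(B) = 9.0 − 8.0 = +1.0 kcal/mol.

+1.0 kcal/mol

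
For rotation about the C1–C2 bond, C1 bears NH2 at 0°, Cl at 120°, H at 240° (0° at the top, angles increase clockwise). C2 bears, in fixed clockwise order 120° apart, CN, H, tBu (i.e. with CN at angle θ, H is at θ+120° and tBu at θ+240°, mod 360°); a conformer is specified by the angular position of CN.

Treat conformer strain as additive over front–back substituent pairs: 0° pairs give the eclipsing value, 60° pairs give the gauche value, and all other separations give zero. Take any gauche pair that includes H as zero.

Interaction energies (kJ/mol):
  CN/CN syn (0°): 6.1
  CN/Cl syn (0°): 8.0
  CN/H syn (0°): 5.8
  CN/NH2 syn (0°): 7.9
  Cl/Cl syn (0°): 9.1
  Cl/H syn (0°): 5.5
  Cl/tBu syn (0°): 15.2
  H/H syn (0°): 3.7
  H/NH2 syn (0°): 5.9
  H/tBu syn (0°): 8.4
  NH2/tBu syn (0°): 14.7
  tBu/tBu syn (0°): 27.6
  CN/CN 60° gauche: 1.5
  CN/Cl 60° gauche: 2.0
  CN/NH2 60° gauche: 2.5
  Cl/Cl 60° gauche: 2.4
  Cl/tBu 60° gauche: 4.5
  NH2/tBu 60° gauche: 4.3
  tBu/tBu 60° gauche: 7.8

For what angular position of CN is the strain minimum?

CN at 0° (eclipsed): NH2–CN eclipsed, Cl–H eclipsed, H–tBu eclipsed; 7.9 + 5.5 + 8.4 = 21.8 kJ/mol.
CN at 60° (staggered): NH2–CN gauche, NH2–tBu gauche, Cl–CN gauche; 2.5 + 4.3 + 2.0 = 8.8 kJ/mol.
CN at 120° (eclipsed): NH2–tBu eclipsed, Cl–CN eclipsed, H–H eclipsed; 14.7 + 8.0 + 3.7 = 26.4 kJ/mol.
CN at 180° (staggered): NH2–tBu gauche, Cl–CN gauche, Cl–tBu gauche; 4.3 + 2.0 + 4.5 = 10.8 kJ/mol.
CN at 240° (eclipsed): NH2–H eclipsed, Cl–tBu eclipsed, H–CN eclipsed; 5.9 + 15.2 + 5.8 = 26.9 kJ/mol.
CN at 300° (staggered): NH2–CN gauche, Cl–tBu gauche; 2.5 + 4.5 = 7.0 kJ/mol.
The minimum (7.0 kJ/mol) occurs with CN at 300°.

300°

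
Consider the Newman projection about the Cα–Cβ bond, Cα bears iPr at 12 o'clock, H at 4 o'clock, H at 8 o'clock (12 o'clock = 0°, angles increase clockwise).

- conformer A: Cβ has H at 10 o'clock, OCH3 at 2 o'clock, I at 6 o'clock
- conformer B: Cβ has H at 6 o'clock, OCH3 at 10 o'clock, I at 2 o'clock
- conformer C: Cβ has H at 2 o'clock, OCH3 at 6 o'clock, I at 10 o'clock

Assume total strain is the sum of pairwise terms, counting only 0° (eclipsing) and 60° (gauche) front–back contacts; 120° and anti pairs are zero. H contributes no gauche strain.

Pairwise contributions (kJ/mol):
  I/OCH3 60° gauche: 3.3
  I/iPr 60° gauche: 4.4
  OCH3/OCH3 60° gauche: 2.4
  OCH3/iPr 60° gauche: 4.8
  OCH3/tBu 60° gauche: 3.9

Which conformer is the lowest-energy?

C

A is staggered. iPr at 0° is gauche with OCH3 at 60° (4.8). Total 4.8 kJ/mol.
B is staggered. iPr at 0° is gauche with OCH3 at 300° (4.8); iPr at 0° is gauche with I at 60° (4.4). Total 9.2 kJ/mol.
C is staggered. iPr at 0° is gauche with I at 300° (4.4). Total 4.4 kJ/mol.
C has the lowest total (4.4 kJ/mol).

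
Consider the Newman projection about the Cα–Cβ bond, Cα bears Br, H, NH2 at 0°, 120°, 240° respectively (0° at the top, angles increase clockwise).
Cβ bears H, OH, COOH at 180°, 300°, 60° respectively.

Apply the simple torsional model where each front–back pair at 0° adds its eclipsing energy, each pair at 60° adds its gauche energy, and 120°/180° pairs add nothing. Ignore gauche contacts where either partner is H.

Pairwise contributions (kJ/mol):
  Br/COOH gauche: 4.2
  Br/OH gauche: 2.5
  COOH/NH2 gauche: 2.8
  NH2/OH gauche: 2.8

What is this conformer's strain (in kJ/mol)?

This conformer (staggered): Br(0°)/OH(300°) gauche 2.5; Br(0°)/COOH(60°) gauche 4.2; NH2(240°)/OH(300°) gauche 2.8 → 9.5 kJ/mol.

9.5 kJ/mol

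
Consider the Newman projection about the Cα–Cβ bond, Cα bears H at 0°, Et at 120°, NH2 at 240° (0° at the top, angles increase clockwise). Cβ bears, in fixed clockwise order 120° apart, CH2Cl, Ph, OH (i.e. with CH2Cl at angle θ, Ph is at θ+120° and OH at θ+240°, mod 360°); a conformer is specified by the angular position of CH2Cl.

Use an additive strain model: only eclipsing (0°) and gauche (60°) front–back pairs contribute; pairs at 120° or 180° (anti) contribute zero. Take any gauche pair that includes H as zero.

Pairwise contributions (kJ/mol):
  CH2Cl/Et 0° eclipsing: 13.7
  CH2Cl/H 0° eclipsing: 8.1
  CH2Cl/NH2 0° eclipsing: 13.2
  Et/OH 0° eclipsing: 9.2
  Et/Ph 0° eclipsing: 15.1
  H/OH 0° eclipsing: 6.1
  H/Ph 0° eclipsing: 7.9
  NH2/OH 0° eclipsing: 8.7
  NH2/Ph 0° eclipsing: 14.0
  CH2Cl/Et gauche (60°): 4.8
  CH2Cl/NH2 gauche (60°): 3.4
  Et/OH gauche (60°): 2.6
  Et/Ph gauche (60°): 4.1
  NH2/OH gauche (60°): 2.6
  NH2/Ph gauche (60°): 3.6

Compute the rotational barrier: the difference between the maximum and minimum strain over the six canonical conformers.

21.1 kJ/mol

CH2Cl at 0° (eclipsed): H–CH2Cl eclipsed, Et–Ph eclipsed, NH2–OH eclipsed; 8.1 + 15.1 + 8.7 = 31.9 kJ/mol.
CH2Cl at 60° (staggered): Et–CH2Cl gauche, Et–Ph gauche, NH2–Ph gauche, NH2–OH gauche; 4.8 + 4.1 + 3.6 + 2.6 = 15.1 kJ/mol.
CH2Cl at 120° (eclipsed): H–OH eclipsed, Et–CH2Cl eclipsed, NH2–Ph eclipsed; 6.1 + 13.7 + 14.0 = 33.8 kJ/mol.
CH2Cl at 180° (staggered): Et–CH2Cl gauche, Et–OH gauche, NH2–CH2Cl gauche, NH2–Ph gauche; 4.8 + 2.6 + 3.4 + 3.6 = 14.4 kJ/mol.
CH2Cl at 240° (eclipsed): H–Ph eclipsed, Et–OH eclipsed, NH2–CH2Cl eclipsed; 7.9 + 9.2 + 13.2 = 30.3 kJ/mol.
CH2Cl at 300° (staggered): Et–Ph gauche, Et–OH gauche, NH2–CH2Cl gauche, NH2–OH gauche; 4.1 + 2.6 + 3.4 + 2.6 = 12.7 kJ/mol.
Max at 120° (33.8 kJ/mol), min at 300° (12.7 kJ/mol); barrier = 21.1 kJ/mol.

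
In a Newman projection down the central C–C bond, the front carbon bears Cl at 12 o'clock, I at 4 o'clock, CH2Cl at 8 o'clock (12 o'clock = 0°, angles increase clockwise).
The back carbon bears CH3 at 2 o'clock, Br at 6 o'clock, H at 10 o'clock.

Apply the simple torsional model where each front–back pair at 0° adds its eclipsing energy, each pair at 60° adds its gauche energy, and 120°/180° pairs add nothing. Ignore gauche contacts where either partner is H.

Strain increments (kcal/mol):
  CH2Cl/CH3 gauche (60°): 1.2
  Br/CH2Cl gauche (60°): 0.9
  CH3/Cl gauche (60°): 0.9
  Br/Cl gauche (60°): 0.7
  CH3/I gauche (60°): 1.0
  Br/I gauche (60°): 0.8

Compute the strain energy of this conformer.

3.6 kcal/mol

This conformer (staggered): Cl–CH3 gauche, I–CH3 gauche, I–Br gauche, CH2Cl–Br gauche; 0.9 + 1.0 + 0.8 + 0.9 = 3.6 kcal/mol.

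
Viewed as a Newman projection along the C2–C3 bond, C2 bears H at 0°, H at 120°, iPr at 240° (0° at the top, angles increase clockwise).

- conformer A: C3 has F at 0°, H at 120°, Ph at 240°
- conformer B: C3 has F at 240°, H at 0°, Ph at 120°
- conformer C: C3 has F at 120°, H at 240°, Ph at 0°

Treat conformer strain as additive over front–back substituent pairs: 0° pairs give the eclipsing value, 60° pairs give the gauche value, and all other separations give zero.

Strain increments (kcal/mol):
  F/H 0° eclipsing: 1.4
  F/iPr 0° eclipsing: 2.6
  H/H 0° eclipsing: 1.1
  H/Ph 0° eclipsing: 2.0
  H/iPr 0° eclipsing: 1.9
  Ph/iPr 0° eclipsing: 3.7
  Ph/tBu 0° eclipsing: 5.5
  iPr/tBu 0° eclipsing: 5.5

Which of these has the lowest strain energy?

C

A (eclipsed): H–F eclipsed, H–H eclipsed, iPr–Ph eclipsed; 1.4 + 1.1 + 3.7 = 6.2 kcal/mol.
B (eclipsed): H–H eclipsed, H–Ph eclipsed, iPr–F eclipsed; 1.1 + 2.0 + 2.6 = 5.7 kcal/mol.
C (eclipsed): H–Ph eclipsed, H–F eclipsed, iPr–H eclipsed; 2.0 + 1.4 + 1.9 = 5.3 kcal/mol.
C has the lowest total (5.3 kcal/mol).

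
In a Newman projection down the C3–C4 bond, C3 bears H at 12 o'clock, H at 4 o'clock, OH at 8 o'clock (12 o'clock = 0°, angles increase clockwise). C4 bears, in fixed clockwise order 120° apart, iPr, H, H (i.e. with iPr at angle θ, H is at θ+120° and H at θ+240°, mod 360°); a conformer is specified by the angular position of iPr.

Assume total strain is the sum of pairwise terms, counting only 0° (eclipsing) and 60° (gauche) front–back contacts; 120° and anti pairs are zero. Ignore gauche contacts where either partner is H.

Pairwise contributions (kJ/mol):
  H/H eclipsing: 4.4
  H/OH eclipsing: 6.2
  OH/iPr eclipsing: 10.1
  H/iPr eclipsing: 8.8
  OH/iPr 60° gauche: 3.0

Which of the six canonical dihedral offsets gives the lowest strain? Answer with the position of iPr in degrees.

iPr at 0° (eclipsed): H(0°)/iPr(0°) eclipsed 8.8; H(120°)/H(120°) eclipsed 4.4; OH(240°)/H(240°) eclipsed 6.2 → 19.4 kJ/mol.
iPr at 60° (staggered): no non-H gauche contacts → 0.0 kJ/mol.
iPr at 120° (eclipsed): H(0°)/H(0°) eclipsed 4.4; H(120°)/iPr(120°) eclipsed 8.8; OH(240°)/H(240°) eclipsed 6.2 → 19.4 kJ/mol.
iPr at 180° (staggered): OH(240°)/iPr(180°) gauche 3.0 → 3.0 kJ/mol.
iPr at 240° (eclipsed): H(0°)/H(0°) eclipsed 4.4; H(120°)/H(120°) eclipsed 4.4; OH(240°)/iPr(240°) eclipsed 10.1 → 18.9 kJ/mol.
iPr at 300° (staggered): OH(240°)/iPr(300°) gauche 3.0 → 3.0 kJ/mol.
The minimum (0.0 kJ/mol) occurs with iPr at 60°.

60°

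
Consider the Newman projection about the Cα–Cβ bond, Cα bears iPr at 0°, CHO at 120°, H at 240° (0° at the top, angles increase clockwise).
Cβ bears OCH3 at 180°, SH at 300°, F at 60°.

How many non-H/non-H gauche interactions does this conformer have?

Non-H gauche pairs: iPr(0°)/SH(300°); iPr(0°)/F(60°); CHO(120°)/OCH3(180°); CHO(120°)/F(60°) — 4 interactions.

4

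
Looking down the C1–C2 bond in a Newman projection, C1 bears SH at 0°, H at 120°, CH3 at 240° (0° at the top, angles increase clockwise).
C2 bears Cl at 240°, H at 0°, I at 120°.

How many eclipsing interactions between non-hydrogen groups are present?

1

Non-H eclipsing pairs: CH3(240°)/Cl(240°) — 1 interaction.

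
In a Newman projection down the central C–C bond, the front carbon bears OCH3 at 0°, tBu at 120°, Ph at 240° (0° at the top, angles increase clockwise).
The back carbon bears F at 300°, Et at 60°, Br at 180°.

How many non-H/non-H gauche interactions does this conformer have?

Non-H gauche pairs: OCH3(0°)/F(300°); OCH3(0°)/Et(60°); tBu(120°)/Et(60°); tBu(120°)/Br(180°); Ph(240°)/F(300°); Ph(240°)/Br(180°) — 6 interactions.

6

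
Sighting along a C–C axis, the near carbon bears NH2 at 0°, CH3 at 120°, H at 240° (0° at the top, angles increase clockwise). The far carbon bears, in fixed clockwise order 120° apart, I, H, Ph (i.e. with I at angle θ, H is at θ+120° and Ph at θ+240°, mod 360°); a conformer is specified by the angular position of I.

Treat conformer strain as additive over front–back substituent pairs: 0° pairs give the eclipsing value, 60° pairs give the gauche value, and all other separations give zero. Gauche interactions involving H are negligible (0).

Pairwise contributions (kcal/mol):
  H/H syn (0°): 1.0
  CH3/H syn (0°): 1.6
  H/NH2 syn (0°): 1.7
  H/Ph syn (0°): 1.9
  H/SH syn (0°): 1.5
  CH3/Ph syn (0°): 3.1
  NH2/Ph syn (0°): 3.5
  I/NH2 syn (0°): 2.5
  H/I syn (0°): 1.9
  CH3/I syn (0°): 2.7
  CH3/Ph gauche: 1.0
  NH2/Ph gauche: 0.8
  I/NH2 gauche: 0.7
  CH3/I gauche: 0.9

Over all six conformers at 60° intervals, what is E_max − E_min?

I at 0° (eclipsed): NH2(0°)/I(0°) eclipsed 2.5; CH3(120°)/H(120°) eclipsed 1.6; H(240°)/Ph(240°) eclipsed 1.9 → 6.0 kcal/mol.
I at 60° (staggered): NH2(0°)/I(60°) gauche 0.7; NH2(0°)/Ph(300°) gauche 0.8; CH3(120°)/I(60°) gauche 0.9 → 2.4 kcal/mol.
I at 120° (eclipsed): NH2(0°)/Ph(0°) eclipsed 3.5; CH3(120°)/I(120°) eclipsed 2.7; H(240°)/H(240°) eclipsed 1.0 → 7.2 kcal/mol.
I at 180° (staggered): NH2(0°)/Ph(60°) gauche 0.8; CH3(120°)/I(180°) gauche 0.9; CH3(120°)/Ph(60°) gauche 1.0 → 2.7 kcal/mol.
I at 240° (eclipsed): NH2(0°)/H(0°) eclipsed 1.7; CH3(120°)/Ph(120°) eclipsed 3.1; H(240°)/I(240°) eclipsed 1.9 → 6.7 kcal/mol.
I at 300° (staggered): NH2(0°)/I(300°) gauche 0.7; CH3(120°)/Ph(180°) gauche 1.0 → 1.7 kcal/mol.
Max at 120° (7.2 kcal/mol), min at 300° (1.7 kcal/mol); barrier = 5.5 kcal/mol.

5.5 kcal/mol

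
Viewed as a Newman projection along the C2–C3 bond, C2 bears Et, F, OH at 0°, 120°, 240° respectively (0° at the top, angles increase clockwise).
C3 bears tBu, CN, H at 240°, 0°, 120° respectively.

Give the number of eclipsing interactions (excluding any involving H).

Non-H eclipsing pairs: Et(0°)/CN(0°); OH(240°)/tBu(240°) — 2 interactions.

2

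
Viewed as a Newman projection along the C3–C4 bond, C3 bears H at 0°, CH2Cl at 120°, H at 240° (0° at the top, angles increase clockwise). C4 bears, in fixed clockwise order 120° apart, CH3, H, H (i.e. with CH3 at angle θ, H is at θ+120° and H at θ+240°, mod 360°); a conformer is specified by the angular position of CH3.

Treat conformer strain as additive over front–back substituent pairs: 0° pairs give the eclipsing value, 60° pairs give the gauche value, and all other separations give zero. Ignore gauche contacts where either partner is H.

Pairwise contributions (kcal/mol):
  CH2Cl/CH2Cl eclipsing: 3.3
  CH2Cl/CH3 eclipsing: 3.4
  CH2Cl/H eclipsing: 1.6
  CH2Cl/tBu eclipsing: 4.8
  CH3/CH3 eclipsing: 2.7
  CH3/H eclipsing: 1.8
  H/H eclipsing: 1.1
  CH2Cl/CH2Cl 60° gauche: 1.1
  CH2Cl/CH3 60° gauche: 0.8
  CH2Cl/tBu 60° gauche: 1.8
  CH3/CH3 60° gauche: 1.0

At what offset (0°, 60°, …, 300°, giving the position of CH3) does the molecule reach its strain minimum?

CH3 at 0° (eclipsed): H–CH3 eclipsed, CH2Cl–H eclipsed, H–H eclipsed; 1.8 + 1.6 + 1.1 = 4.5 kcal/mol.
CH3 at 60° (staggered): CH2Cl–CH3 gauche; 0.8 = 0.8 kcal/mol.
CH3 at 120° (eclipsed): H–H eclipsed, CH2Cl–CH3 eclipsed, H–H eclipsed; 1.1 + 3.4 + 1.1 = 5.6 kcal/mol.
CH3 at 180° (staggered): CH2Cl–CH3 gauche; 0.8 = 0.8 kcal/mol.
CH3 at 240° (eclipsed): H–H eclipsed, CH2Cl–H eclipsed, H–CH3 eclipsed; 1.1 + 1.6 + 1.8 = 4.5 kcal/mol.
CH3 at 300° (staggered): no non-H gauche contacts → 0.0 kcal/mol.
The minimum (0.0 kcal/mol) occurs with CH3 at 300°.

300°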